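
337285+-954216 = -616931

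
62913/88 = 714 + 81/88 =714.92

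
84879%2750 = 2379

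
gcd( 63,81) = 9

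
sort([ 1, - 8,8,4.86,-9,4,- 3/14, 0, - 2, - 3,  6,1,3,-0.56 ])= [-9, - 8, - 3,  -  2, - 0.56, - 3/14 , 0,1 , 1,3 , 4,4.86,6,8]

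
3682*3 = 11046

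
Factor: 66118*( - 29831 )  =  -1972366058 = - 2^1*13^1*23^1 * 1297^1*2543^1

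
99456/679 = 146 + 46/97= 146.47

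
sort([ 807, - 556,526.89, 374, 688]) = [ - 556,374, 526.89, 688, 807 ]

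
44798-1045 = 43753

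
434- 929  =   - 495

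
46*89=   4094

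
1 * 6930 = 6930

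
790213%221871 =124600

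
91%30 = 1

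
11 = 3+8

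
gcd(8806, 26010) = 34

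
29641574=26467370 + 3174204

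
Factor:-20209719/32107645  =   - 1188807/1888685  =  - 3^1*5^( - 1 )  *377737^ ( - 1)*396269^1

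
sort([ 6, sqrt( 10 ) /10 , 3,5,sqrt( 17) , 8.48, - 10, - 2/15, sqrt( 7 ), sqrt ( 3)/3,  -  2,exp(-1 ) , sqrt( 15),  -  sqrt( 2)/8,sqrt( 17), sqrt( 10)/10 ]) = [ - 10,  -  2,-sqrt( 2) /8, -2/15,sqrt(10) /10, sqrt(10)/10,exp( - 1) , sqrt( 3) /3,sqrt( 7),3, sqrt( 15),sqrt (17 ) , sqrt(17 ),5, 6 , 8.48]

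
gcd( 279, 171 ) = 9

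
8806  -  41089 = - 32283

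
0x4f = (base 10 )79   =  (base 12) 67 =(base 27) 2p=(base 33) 2d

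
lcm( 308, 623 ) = 27412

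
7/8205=7/8205 = 0.00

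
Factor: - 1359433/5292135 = -3^( - 4)*5^( - 1)*29^1 * 73^( - 1)*179^(- 1 )*46877^1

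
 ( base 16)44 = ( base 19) 3b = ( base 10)68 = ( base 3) 2112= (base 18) 3e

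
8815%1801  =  1611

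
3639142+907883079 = 911522221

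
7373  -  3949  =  3424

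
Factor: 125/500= 2^( - 2) = 1/4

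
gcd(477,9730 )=1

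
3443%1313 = 817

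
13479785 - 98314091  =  -84834306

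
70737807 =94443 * 749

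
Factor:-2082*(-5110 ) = 2^2*3^1*5^1*7^1 * 73^1*  347^1 = 10639020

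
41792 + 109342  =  151134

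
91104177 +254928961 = 346033138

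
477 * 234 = 111618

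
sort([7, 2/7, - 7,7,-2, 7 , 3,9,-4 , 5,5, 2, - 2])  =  [-7, - 4,-2,-2,2/7, 2, 3,5, 5, 7, 7, 7,9 ] 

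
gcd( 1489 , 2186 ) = 1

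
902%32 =6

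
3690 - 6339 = -2649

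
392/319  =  392/319 =1.23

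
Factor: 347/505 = 5^( - 1)* 101^( - 1)*347^1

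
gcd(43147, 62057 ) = 1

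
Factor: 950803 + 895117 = 2^5*5^1 * 83^1*139^1  =  1845920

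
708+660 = 1368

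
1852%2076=1852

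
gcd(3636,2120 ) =4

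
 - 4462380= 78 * ( - 57210)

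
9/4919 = 9/4919 = 0.00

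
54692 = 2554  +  52138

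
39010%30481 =8529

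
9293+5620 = 14913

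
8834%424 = 354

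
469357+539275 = 1008632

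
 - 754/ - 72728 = 377/36364 = 0.01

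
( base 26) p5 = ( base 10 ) 655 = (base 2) 1010001111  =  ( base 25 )115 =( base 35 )IP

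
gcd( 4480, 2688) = 896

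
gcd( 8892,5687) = 1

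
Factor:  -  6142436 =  - 2^2*1535609^1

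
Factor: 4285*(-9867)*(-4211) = 178041480045  =  3^1*5^1 * 11^1*13^1*23^1 *857^1*4211^1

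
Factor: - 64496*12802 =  - 2^5*29^1*37^1*139^1*173^1 = - 825677792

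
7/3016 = 7/3016 = 0.00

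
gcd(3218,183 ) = 1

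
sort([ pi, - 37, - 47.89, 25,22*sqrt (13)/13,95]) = [ - 47.89, - 37,pi,22*sqrt(13 ) /13,  25, 95]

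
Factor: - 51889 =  - 19^1 *2731^1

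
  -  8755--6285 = -2470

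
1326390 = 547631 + 778759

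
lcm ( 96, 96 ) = 96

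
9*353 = 3177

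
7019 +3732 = 10751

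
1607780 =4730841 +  - 3123061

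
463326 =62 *7473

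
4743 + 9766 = 14509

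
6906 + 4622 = 11528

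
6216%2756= 704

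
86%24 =14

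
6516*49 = 319284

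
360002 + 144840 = 504842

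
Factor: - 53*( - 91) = 7^1*13^1*53^1 = 4823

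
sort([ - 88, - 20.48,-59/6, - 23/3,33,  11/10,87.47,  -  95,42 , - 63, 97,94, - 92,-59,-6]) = [-95, - 92, - 88 , -63, - 59,-20.48, - 59/6  ,  -  23/3,  -  6,11/10, 33,  42, 87.47,94,97 ]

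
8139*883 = 7186737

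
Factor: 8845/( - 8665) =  - 29^1 * 61^1 * 1733^( - 1) =- 1769/1733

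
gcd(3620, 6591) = 1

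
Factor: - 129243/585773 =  - 3^1*67^1*911^( - 1) = -201/911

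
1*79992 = 79992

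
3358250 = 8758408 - 5400158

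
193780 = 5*38756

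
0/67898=0 = 0.00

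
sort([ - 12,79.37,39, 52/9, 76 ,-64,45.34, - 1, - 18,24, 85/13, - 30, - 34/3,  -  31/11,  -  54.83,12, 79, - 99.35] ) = [ - 99.35, - 64, - 54.83, - 30, - 18, - 12 , - 34/3, - 31/11, - 1, 52/9 , 85/13, 12, 24, 39, 45.34,76,79,79.37] 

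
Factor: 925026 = 2^1*3^1*151^1 * 1021^1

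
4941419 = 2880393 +2061026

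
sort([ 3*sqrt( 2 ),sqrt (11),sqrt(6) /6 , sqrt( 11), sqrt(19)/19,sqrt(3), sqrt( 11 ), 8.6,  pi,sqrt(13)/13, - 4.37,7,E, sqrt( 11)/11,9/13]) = [ - 4.37,sqrt (19 ) /19, sqrt(13)/13 , sqrt(11)/11, sqrt ( 6 ) /6, 9/13,sqrt(3 ), E,pi, sqrt(11), sqrt (11),sqrt ( 11),3*sqrt( 2), 7, 8.6]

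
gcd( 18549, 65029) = 1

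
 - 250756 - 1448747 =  - 1699503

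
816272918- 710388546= 105884372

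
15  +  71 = 86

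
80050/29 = 80050/29  =  2760.34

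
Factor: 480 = 2^5*3^1 * 5^1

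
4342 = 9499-5157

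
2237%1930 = 307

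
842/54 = 421/27 = 15.59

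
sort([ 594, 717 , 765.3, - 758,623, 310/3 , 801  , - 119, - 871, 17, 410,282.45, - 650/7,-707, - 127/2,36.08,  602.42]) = [ - 871,  -  758, - 707, -119, - 650/7, - 127/2, 17 , 36.08, 310/3, 282.45, 410,594 , 602.42, 623, 717,765.3 , 801] 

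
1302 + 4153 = 5455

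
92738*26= 2411188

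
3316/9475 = 3316/9475 = 0.35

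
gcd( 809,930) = 1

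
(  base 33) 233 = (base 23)473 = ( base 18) 70C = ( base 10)2280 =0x8E8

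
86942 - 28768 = 58174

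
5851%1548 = 1207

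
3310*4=13240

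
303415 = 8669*35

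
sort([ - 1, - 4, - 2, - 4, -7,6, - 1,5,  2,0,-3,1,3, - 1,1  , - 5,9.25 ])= [ - 7, - 5, - 4, - 4, - 3, - 2, - 1, - 1, - 1,0, 1, 1, 2, 3 , 5,6,9.25] 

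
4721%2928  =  1793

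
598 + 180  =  778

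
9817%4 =1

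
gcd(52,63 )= 1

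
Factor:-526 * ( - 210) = 2^2 * 3^1*5^1 *7^1 * 263^1 = 110460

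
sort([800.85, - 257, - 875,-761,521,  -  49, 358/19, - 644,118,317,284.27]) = [  -  875, - 761, - 644 , - 257, - 49,358/19,118, 284.27,  317,521,800.85 ] 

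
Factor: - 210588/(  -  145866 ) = 2^1*109^1*151^( -1 )= 218/151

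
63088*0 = 0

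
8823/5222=1 + 3601/5222 = 1.69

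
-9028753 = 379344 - 9408097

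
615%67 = 12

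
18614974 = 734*25361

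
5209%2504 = 201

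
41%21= 20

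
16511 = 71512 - 55001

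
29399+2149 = 31548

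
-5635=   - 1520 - 4115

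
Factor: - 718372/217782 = -2^1*3^(-3 )*37^( -1)*109^( - 1)* 179593^1 = - 359186/108891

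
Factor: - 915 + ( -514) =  - 1429^1 =-  1429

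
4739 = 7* 677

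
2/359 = 2/359 =0.01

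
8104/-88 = -1013/11 = -92.09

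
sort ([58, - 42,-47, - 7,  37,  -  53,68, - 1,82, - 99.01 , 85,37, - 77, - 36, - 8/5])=[ - 99.01,- 77, - 53, - 47, - 42, - 36,-7, - 8/5, - 1 , 37, 37,58,68 , 82,85]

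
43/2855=43/2855  =  0.02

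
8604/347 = 24 + 276/347  =  24.80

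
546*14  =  7644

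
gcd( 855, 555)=15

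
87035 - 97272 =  - 10237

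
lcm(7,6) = 42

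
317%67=49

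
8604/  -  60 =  - 144 + 3/5 = - 143.40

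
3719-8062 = -4343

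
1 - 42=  - 41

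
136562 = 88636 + 47926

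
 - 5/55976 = - 5/55976 = - 0.00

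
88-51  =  37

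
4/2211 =4/2211 = 0.00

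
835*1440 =1202400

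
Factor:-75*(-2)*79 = 2^1*3^1*5^2*79^1 = 11850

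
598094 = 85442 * 7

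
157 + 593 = 750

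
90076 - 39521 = 50555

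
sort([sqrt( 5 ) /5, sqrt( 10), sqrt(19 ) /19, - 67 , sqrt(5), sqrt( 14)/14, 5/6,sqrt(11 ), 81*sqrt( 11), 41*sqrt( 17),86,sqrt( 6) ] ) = [-67, sqrt(19 )/19, sqrt( 14 ) /14, sqrt(5 ) /5,  5/6, sqrt(5 ) , sqrt( 6 ), sqrt(10),sqrt(11), 86,41 * sqrt( 17), 81*sqrt( 11 ) ]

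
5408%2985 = 2423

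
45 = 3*15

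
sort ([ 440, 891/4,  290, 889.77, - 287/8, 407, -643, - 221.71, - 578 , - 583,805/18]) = [ - 643, - 583, - 578, - 221.71, - 287/8, 805/18,891/4  ,  290 , 407,440,889.77]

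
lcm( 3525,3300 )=155100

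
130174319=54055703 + 76118616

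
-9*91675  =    -  825075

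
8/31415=8/31415 =0.00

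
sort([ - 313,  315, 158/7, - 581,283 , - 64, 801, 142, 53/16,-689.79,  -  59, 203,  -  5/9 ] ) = [ - 689.79, - 581, - 313, - 64, - 59, - 5/9, 53/16  ,  158/7,142, 203, 283,315,801]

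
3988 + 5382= 9370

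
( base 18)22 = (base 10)38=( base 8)46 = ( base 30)18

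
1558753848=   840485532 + 718268316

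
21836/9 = 2426+2/9 = 2426.22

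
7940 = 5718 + 2222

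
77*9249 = 712173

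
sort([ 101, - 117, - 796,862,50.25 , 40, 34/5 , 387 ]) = [ - 796 , - 117,34/5, 40, 50.25,101,387,862 ] 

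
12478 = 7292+5186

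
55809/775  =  55809/775  =  72.01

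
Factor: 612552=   2^3*3^1*25523^1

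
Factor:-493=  - 17^1*29^1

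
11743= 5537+6206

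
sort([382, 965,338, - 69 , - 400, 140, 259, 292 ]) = [ - 400,-69,140, 259,292, 338,382 , 965 ] 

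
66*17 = 1122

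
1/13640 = 1/13640 =0.00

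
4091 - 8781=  - 4690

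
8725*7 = 61075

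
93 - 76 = 17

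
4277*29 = 124033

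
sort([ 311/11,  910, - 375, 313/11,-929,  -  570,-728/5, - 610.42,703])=[ - 929, - 610.42, - 570, - 375,-728/5, 311/11, 313/11,703,910 ]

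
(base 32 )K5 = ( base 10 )645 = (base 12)459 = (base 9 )786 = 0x285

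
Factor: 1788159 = 3^1*596053^1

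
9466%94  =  66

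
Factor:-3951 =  - 3^2* 439^1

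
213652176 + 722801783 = 936453959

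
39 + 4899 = 4938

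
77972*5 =389860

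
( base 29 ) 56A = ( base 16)1125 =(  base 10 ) 4389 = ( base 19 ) c30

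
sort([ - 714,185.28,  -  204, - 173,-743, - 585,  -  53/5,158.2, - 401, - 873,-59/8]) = [ - 873,-743,-714,-585, - 401, - 204, - 173,-53/5, - 59/8,158.2,  185.28] 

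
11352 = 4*2838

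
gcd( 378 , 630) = 126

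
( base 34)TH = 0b1111101011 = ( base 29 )15h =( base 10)1003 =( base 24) 1hj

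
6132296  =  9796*626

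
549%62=53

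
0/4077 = 0 = 0.00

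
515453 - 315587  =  199866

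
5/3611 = 5/3611 = 0.00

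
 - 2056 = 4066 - 6122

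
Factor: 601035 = 3^1*5^1*17^1*2357^1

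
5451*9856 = 53725056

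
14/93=14/93 =0.15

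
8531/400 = 21  +  131/400=21.33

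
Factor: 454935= 3^1*5^1*13^1*2333^1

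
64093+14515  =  78608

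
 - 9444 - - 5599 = - 3845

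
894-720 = 174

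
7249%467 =244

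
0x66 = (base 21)4i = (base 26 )3o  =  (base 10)102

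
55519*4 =222076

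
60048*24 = 1441152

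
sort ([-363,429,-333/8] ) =[ - 363, - 333/8,  429 ] 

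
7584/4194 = 1  +  565/699= 1.81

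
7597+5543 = 13140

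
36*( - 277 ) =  - 9972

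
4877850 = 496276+4381574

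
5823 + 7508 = 13331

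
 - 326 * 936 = - 305136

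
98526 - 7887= 90639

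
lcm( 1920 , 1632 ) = 32640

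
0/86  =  0 = 0.00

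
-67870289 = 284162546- 352032835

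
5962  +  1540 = 7502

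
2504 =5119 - 2615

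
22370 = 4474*5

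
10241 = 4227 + 6014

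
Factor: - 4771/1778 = -2^( -1 ) * 7^ ( - 1) * 13^1*127^( - 1)*367^1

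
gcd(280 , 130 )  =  10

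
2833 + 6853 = 9686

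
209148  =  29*7212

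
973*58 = 56434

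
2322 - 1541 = 781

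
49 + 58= 107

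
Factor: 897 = 3^1*13^1*23^1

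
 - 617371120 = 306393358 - 923764478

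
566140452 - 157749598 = 408390854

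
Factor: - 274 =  - 2^1*137^1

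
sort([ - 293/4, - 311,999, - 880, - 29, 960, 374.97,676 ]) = [ - 880, - 311, - 293/4,  -  29  ,  374.97, 676, 960, 999] 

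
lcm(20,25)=100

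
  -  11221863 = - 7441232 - 3780631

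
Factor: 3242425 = 5^2*23^1*5639^1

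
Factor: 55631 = 55631^1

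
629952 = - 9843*(  -  64 )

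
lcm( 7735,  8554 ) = 727090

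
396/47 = 8 + 20/47  =  8.43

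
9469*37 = 350353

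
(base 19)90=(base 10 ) 171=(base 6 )443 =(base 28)63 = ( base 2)10101011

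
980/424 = 2 + 33/106 = 2.31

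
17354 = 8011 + 9343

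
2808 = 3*936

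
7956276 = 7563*1052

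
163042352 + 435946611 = 598988963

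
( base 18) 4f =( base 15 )5C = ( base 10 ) 87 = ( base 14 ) 63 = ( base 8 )127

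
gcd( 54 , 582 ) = 6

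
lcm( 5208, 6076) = 36456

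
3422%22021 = 3422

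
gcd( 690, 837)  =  3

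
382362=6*63727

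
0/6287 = 0  =  0.00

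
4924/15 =4924/15 = 328.27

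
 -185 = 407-592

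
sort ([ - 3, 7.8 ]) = [ - 3,7.8 ]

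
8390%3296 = 1798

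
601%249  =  103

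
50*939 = 46950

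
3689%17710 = 3689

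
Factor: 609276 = 2^2*3^1*50773^1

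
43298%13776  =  1970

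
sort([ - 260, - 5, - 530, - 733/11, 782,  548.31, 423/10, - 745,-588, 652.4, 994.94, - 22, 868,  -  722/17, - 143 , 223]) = [ - 745 ,-588, - 530,-260, - 143, - 733/11, - 722/17,-22, -5, 423/10, 223, 548.31,  652.4, 782, 868, 994.94]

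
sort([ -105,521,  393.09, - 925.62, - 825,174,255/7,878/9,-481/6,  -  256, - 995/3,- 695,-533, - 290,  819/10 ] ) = [ - 925.62,-825, - 695, - 533, - 995/3,  -  290, - 256,- 105,-481/6,255/7, 819/10,878/9,174, 393.09, 521 ] 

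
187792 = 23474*8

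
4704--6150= 10854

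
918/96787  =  918/96787 = 0.01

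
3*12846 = 38538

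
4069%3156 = 913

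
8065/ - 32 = - 253 + 31/32 = - 252.03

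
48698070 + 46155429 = 94853499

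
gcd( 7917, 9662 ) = 1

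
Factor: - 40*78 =-3120= - 2^4*3^1 * 5^1*13^1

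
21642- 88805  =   - 67163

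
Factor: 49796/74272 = 2^( - 3)*11^(-1)*59^1 = 59/88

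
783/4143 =261/1381 = 0.19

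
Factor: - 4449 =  - 3^1* 1483^1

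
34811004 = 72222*482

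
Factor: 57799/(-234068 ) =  - 2^( -2)*7^1*23^1 * 163^ ( - 1 ) = -  161/652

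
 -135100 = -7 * 19300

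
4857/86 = 4857/86  =  56.48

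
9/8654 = 9/8654 = 0.00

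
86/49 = 1+37/49 = 1.76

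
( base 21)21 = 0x2B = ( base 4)223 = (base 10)43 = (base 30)1d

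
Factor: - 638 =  - 2^1 * 11^1*29^1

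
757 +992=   1749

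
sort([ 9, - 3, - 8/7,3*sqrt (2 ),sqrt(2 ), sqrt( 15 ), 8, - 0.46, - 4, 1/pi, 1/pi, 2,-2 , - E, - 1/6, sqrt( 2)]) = [  -  4 , - 3, - E,-2,-8/7, - 0.46, - 1/6, 1/pi, 1/pi,sqrt( 2 ),  sqrt ( 2), 2, sqrt ( 15 ),3*sqrt( 2 ), 8, 9]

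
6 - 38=-32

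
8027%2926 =2175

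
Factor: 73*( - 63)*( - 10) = 45990 = 2^1*3^2*5^1 * 7^1*73^1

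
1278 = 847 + 431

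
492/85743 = 164/28581= 0.01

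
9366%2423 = 2097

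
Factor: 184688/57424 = 119/37 = 7^1*17^1*37^( - 1 )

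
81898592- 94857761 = -12959169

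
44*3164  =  139216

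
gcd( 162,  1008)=18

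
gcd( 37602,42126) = 6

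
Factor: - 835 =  - 5^1*167^1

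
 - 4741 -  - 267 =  - 4474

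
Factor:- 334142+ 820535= 486393= 3^1*197^1*823^1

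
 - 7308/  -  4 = 1827/1 = 1827.00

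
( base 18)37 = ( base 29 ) 23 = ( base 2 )111101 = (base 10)61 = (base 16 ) 3d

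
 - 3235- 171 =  - 3406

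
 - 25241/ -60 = 25241/60 = 420.68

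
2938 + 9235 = 12173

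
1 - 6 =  - 5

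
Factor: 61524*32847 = 2^2*3^3*1709^1 *10949^1 = 2020878828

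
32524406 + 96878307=129402713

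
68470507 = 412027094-343556587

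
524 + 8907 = 9431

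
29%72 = 29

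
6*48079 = 288474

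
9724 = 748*13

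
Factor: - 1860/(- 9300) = 1/5= 5^( - 1)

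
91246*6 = 547476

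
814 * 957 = 778998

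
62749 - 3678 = 59071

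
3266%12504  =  3266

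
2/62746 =1/31373  =  0.00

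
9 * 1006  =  9054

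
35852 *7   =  250964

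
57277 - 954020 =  - 896743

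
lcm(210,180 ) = 1260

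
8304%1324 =360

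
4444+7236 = 11680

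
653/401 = 1 + 252/401 = 1.63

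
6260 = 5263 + 997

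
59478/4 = 14869 + 1/2 = 14869.50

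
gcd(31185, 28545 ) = 165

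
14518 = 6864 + 7654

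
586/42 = 293/21=13.95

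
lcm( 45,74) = 3330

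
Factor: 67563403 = 67^1*1008409^1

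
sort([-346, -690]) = [ - 690 , - 346]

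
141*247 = 34827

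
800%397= 6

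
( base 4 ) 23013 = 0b1011000111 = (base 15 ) 326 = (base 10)711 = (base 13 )429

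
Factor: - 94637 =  - 101^1*937^1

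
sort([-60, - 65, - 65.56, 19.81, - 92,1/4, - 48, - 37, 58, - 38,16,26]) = [ - 92, - 65.56, - 65, - 60, - 48,  -  38, - 37,1/4,16,19.81, 26, 58] 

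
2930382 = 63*46514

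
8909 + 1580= 10489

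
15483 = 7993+7490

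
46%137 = 46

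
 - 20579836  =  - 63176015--42596179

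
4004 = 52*77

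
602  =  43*14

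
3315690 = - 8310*(-399) 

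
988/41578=494/20789= 0.02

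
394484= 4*98621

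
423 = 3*141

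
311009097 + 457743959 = 768753056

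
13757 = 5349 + 8408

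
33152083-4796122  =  28355961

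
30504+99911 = 130415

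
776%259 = 258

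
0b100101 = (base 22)1f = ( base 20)1h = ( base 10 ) 37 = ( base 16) 25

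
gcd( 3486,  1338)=6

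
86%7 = 2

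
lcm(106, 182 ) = 9646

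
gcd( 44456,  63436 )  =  4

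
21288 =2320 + 18968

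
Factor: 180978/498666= 139/383 = 139^1*383^( -1)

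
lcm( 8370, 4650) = 41850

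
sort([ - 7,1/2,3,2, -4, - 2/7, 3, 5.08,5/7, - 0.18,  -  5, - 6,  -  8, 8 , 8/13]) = [ - 8, - 7, - 6,  -  5  , -4, - 2/7, -0.18, 1/2 , 8/13, 5/7,2, 3,3,5.08, 8]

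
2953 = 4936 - 1983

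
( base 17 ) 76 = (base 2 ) 1111101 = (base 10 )125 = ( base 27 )4h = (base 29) 49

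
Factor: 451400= 2^3*5^2*37^1*61^1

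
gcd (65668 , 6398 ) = 2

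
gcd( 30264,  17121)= 39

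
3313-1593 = 1720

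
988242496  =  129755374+858487122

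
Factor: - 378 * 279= - 105462 = - 2^1*3^5*7^1*31^1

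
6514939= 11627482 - 5112543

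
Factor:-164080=- 2^4*5^1*7^1*293^1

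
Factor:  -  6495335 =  -5^1*7^1*11^1*16871^1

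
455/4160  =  7/64= 0.11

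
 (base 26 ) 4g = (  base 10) 120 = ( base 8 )170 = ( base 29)44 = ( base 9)143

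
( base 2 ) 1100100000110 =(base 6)45354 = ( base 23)C2C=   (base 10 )6406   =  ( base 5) 201111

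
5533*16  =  88528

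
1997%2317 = 1997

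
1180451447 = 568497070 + 611954377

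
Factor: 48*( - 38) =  - 1824 = - 2^5*3^1* 19^1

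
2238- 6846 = -4608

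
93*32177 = 2992461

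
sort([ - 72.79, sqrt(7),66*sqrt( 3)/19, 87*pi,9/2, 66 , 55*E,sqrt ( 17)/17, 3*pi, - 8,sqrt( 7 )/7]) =[ - 72.79, - 8, sqrt(17)/17, sqrt(7 )/7, sqrt ( 7),9/2,66 * sqrt( 3)/19,3 * pi,66, 55*E,87*pi]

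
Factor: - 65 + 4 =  - 61= - 61^1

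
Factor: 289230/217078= 465/349=3^1* 5^1 * 31^1*349^(-1) 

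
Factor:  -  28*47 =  -1316 =-  2^2 * 7^1 * 47^1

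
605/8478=605/8478 =0.07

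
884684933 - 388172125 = 496512808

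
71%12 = 11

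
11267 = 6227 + 5040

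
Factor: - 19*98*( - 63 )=117306  =  2^1*3^2*7^3 * 19^1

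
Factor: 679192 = 2^3*73^1*1163^1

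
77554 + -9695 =67859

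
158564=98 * 1618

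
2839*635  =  1802765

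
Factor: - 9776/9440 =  - 611/590 = - 2^( - 1)*5^( - 1 )*13^1*47^1*59^(  -  1)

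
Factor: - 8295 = - 3^1*5^1 * 7^1*79^1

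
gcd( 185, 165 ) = 5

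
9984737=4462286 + 5522451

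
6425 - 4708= 1717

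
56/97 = 56/97 = 0.58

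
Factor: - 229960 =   -  2^3*5^1*5749^1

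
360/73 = 4 + 68/73 = 4.93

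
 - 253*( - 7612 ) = 1925836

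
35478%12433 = 10612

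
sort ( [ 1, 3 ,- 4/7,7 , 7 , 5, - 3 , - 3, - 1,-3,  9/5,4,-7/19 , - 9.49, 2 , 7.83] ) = [ - 9.49,-3, - 3 ,-3,- 1,-4/7, - 7/19 , 1, 9/5, 2, 3,4 , 5,  7, 7,7.83]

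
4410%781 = 505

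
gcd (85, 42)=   1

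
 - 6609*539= - 3562251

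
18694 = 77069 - 58375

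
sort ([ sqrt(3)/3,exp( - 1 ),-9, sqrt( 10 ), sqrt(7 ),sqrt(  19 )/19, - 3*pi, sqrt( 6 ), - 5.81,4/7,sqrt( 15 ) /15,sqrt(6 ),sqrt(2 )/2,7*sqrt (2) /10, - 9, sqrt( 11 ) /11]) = [ - 3*pi, - 9, - 9,-5.81,sqrt( 19 )/19,sqrt( 15 )/15,sqrt(11 )/11,exp( - 1 ),4/7, sqrt ( 3) /3, sqrt( 2) /2, 7*sqrt( 2 )/10,sqrt( 6),  sqrt( 6 ),sqrt(7),sqrt(10 )]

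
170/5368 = 85/2684 = 0.03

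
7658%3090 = 1478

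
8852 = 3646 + 5206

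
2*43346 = 86692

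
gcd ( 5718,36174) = 6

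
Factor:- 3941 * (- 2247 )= 8855427 = 3^1*7^2 * 107^1 * 563^1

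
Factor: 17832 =2^3*3^1*743^1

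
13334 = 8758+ 4576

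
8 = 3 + 5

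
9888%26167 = 9888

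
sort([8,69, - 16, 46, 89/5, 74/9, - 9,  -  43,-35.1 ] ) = [ - 43, - 35.1, - 16, - 9,8,74/9, 89/5, 46 , 69] 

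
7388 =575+6813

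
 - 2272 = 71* (- 32 ) 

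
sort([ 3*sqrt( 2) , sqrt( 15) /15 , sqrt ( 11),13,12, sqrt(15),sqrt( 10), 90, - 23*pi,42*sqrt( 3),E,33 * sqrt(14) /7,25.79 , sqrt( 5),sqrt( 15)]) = [ - 23*pi, sqrt( 15 ) /15, sqrt ( 5 ),E,sqrt(10 ),sqrt(11),sqrt( 15), sqrt( 15 ), 3* sqrt(2),  12, 13, 33*sqrt(14) /7 , 25.79,42*sqrt(3),  90 ] 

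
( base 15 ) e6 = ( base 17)CC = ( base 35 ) 66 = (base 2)11011000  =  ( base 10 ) 216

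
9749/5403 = 1 + 4346/5403 = 1.80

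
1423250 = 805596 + 617654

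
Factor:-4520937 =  - 3^1*1506979^1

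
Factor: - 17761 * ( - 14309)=254142149 = 41^1*349^1*17761^1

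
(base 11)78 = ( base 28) 31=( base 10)85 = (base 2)1010101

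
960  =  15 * 64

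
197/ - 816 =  - 1 + 619/816 = - 0.24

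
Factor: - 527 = -17^1 * 31^1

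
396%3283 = 396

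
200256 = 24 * 8344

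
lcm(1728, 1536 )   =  13824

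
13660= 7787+5873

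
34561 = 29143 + 5418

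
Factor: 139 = 139^1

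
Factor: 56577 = 3^1*18859^1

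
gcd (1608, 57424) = 8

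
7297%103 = 87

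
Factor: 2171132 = 2^2 * 542783^1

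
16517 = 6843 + 9674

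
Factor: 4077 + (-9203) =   -  5126 = - 2^1*11^1*233^1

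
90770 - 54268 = 36502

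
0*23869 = 0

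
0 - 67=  - 67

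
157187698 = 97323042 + 59864656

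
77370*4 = 309480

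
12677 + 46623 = 59300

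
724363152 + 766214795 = 1490577947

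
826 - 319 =507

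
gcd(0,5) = 5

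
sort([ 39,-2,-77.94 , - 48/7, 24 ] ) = [ - 77.94, - 48/7,-2 , 24,39 ] 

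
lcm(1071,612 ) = 4284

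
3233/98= 32 + 97/98 = 32.99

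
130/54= 2 + 11/27  =  2.41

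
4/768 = 1/192  =  0.01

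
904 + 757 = 1661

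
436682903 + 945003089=1381685992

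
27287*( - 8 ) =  - 218296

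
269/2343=269/2343 = 0.11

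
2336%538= 184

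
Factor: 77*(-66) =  - 5082 = -  2^1*3^1*7^1*11^2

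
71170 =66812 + 4358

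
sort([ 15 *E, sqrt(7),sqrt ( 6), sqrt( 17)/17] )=[ sqrt(17 ) /17,sqrt(6),sqrt( 7) , 15 *E]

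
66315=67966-1651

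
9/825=3/275 = 0.01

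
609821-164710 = 445111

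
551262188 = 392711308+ 158550880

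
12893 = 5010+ 7883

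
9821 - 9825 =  - 4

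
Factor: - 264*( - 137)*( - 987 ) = -35697816 = - 2^3*3^2*7^1*11^1 * 47^1*137^1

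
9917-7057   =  2860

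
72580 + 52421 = 125001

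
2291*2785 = 6380435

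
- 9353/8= - 1170 + 7/8 = - 1169.12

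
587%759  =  587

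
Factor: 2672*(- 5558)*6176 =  - 91719627776 = -2^10*7^1  *  167^1*193^1*397^1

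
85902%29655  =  26592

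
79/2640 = 79/2640 = 0.03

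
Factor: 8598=2^1*3^1 * 1433^1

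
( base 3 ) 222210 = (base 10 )723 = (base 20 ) 1G3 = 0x2d3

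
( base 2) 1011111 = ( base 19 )50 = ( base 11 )87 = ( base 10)95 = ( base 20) 4f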